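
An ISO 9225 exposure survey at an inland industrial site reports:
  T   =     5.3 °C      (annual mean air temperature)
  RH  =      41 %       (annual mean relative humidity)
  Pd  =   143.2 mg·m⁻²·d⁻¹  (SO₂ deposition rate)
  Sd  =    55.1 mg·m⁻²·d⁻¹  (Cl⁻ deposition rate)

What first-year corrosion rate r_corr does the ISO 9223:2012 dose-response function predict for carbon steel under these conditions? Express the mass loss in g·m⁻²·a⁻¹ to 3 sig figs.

carbon steel: f(T) = +0.150·(T−10) [T≤10 °C] = -0.7050
  Pd branch = 1.77·Pd^0.52·e^(0.02·RH+f) = 26.24 μm/a
  Cl⁻ term: 0.102·55.1^0.62·exp(0.033·41+0.04·5.3) = 5.858
  sum: 26.24 + 5.858 → r_corr = 32.1 μm/a
Convert to mass loss: 32.1 μm/a × 7.85 g/cm³ = 252 g·m⁻²·a⁻¹

r_corr = 252 g·m⁻²·a⁻¹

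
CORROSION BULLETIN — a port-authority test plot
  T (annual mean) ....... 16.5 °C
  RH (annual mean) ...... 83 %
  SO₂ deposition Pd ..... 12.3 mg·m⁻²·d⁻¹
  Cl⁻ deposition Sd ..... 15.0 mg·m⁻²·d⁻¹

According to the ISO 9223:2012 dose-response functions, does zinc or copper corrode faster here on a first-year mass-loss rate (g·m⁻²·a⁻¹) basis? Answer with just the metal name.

zinc: temperature factor f = -0.071·(6.5) = -0.4615
  SO₂ term: 0.0129·12.3^0.44·exp(0.046·83-0.4615) = 1.116
  Sd branch = 0.0175·Sd^0.57·e^(0.008·RH+0.085·T) = 0.647 μm/a
  sum: 1.116 + 0.647 → r_corr = 1.763 μm/a
  mass loss = 1.763 μm/a × 7.14 g/cm³ = 12.59 g·m⁻²·a⁻¹
copper: T>10 °C ⇒ hinge -0.080·(16.5−10) = -0.5200
  Pd branch = 0.0053·Pd^0.26·e^(0.059·RH+f) = 0.8101 μm/a
  Sd branch = 0.01025·Sd^0.27·e^(0.036·RH+0.049·T) = 0.9486 μm/a
  r_corr = 0.8101 + 0.9486 = 1.759 μm/a
  mass loss = 1.759 μm/a × 8.96 g/cm³ = 15.76 g·m⁻²·a⁻¹
Ordering by g·m⁻²·a⁻¹: copper (15.8) > zinc (12.6)

copper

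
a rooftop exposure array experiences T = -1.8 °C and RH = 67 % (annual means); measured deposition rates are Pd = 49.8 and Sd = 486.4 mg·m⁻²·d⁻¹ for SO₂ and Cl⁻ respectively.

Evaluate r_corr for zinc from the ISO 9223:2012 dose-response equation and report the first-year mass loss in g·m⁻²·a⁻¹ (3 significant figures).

r_corr = 13.4 g·m⁻²·a⁻¹

zinc: T≤10 °C ⇒ hinge +0.038·(-1.8−10) = -0.4484
  sulphur-dioxide contribution → 1.003 μm/a
  chloride contribution → 0.8729 μm/a
  ⇒ r_corr(zinc) = 1.875 μm/a
Convert to mass loss: 1.875 μm/a × 7.14 g/cm³ = 13.39 g·m⁻²·a⁻¹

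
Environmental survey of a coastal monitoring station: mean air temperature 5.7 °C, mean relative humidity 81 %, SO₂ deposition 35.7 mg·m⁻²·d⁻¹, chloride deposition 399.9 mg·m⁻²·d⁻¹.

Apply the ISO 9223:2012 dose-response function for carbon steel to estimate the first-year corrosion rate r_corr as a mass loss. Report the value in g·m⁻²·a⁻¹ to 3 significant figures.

carbon steel: T≤10 °C ⇒ hinge +0.150·(5.7−10) = -0.6450
  SO₂ term: 1.77·35.7^0.52·exp(0.02·81-0.6450) = 30.12
  Sd branch = 0.102·Sd^0.62·e^(0.033·RH+0.04·T) = 76.15 μm/a
  r_corr = 30.12 + 76.15 = 106.3 μm/a
Convert to mass loss: 106.3 μm/a × 7.85 g/cm³ = 834.2 g·m⁻²·a⁻¹

r_corr = 834 g·m⁻²·a⁻¹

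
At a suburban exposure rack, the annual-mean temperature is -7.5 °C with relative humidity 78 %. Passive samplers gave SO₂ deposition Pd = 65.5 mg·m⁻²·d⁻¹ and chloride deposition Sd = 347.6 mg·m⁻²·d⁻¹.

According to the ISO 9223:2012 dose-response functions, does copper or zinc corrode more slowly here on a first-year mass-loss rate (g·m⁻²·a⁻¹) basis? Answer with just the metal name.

copper

copper: temperature factor f = +0.126·(-17.5) = -2.2050
  Pd branch = 0.0053·Pd^0.26·e^(0.059·RH+f) = 0.1728 μm/a
  Cl⁻ term: 0.01025·347.6^0.27·exp(0.036·78+0.049·-7.5) = 0.5711
  r_corr = 0.1728 + 0.5711 = 0.7439 μm/a
  mass loss = 0.7439 μm/a × 8.96 g/cm³ = 6.665 g·m⁻²·a⁻¹
zinc: T≤10 °C ⇒ hinge +0.038·(-7.5−10) = -0.6650
  SO₂ term: 0.0129·65.5^0.44·exp(0.046·78-0.6650) = 1.511
  Cl⁻ term: 0.0175·347.6^0.57·exp(0.008·78+0.085·-7.5) = 0.4848
  sum: 1.511 + 0.4848 → r_corr = 1.996 μm/a
  mass loss = 1.996 μm/a × 7.14 g/cm³ = 14.25 g·m⁻²·a⁻¹
Ordering by g·m⁻²·a⁻¹: zinc (14.2) > copper (6.67)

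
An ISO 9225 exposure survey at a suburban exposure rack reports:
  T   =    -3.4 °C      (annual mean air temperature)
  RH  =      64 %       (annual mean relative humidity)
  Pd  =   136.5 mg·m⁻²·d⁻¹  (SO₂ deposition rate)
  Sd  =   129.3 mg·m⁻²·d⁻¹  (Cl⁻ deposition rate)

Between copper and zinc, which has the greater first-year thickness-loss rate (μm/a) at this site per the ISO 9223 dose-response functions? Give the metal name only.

copper: T≤10 °C ⇒ hinge +0.126·(-3.4−10) = -1.6884
  sulphur-dioxide contribution → 0.1535 μm/a
  chloride contribution → 0.3229 μm/a
  total first-year rate 0.4764 μm/a
zinc: f(T) = +0.038·(T−10) [T≤10 °C] = -0.5092
  sulphur-dioxide contribution → 1.281 μm/a
  chloride contribution → 0.3495 μm/a
  total first-year rate 1.63 μm/a
Ordering by μm/a: zinc (1.63) > copper (0.476)

zinc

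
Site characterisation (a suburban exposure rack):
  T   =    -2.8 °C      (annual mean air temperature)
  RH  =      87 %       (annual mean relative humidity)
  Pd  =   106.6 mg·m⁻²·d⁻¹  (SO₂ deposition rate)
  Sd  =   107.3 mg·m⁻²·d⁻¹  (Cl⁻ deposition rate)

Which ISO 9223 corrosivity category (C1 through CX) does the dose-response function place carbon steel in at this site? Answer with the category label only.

C3

carbon steel: temperature factor f = +0.150·(-12.8) = -1.9200
  SO₂ term: 1.77·106.6^0.52·exp(0.02·87-1.9200) = 16.76
  Cl⁻ term: 0.102·107.3^0.62·exp(0.033·87+0.04·-2.8) = 29.23
  r_corr = 16.76 + 29.23 = 45.99 μm/a
ISO 9223 Table 2 (carbon steel): 25 < 46 ≤ 50 μm/a ⇒ C3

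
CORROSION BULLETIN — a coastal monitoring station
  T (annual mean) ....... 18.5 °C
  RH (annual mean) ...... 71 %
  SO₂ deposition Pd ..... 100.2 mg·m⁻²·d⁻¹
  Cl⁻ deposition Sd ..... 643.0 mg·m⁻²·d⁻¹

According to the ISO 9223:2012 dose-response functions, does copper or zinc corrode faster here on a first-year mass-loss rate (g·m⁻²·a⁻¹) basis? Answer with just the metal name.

zinc

copper: T>10 °C ⇒ hinge -0.080·(18.5−10) = -0.6800
  SO₂ term: 0.0053·100.2^0.26·exp(0.059·71-0.6800) = 0.5867
  Cl⁻ term: 0.01025·643.0^0.27·exp(0.036·71+0.049·18.5) = 1.874
  sum: 0.5867 + 1.874 → r_corr = 2.46 μm/a
  mass loss = 2.46 μm/a × 8.96 g/cm³ = 22.04 g·m⁻²·a⁻¹
zinc: T>10 °C ⇒ hinge -0.071·(18.5−10) = -0.6035
  Pd branch = 0.0129·Pd^0.44·e^(0.046·RH+f) = 1.404 μm/a
  Sd branch = 0.0175·Sd^0.57·e^(0.008·RH+0.085·T) = 5.934 μm/a
  sum: 1.404 + 5.934 → r_corr = 7.337 μm/a
  mass loss = 7.337 μm/a × 7.14 g/cm³ = 52.39 g·m⁻²·a⁻¹
Ordering by g·m⁻²·a⁻¹: zinc (52.4) > copper (22)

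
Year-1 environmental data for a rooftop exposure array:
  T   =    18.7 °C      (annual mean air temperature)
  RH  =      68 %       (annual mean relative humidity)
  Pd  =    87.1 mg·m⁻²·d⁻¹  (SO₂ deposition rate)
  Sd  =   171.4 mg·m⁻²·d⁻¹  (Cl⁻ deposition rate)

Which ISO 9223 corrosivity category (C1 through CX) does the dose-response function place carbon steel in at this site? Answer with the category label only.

carbon steel: T>10 °C ⇒ hinge -0.054·(18.7−10) = -0.4698
  Pd branch = 1.77·Pd^0.52·e^(0.02·RH+f) = 43.99 μm/a
  Cl⁻ term: 0.102·171.4^0.62·exp(0.033·68+0.04·18.7) = 49.33
  sum: 43.99 + 49.33 → r_corr = 93.32 μm/a
ISO 9223 Table 2 (carbon steel): 80 < 93.3 ≤ 200 μm/a ⇒ C5

C5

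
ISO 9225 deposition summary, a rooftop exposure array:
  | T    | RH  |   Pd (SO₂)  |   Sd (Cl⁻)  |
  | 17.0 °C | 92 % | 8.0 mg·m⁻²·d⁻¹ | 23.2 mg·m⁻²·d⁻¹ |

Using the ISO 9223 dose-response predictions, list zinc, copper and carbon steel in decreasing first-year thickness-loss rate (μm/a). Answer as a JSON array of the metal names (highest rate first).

["carbon steel", "copper", "zinc"]

zinc: f(T) = -0.071·(T−10) [T>10 °C] = -0.4970
  Pd branch = 0.0129·Pd^0.44·e^(0.046·RH+f) = 1.349 μm/a
  Sd branch = 0.0175·Sd^0.57·e^(0.008·RH+0.085·T) = 0.9302 μm/a
  r_corr = 1.349 + 0.9302 = 2.279 μm/a
copper: temperature factor f = -0.080·(7.0) = -0.5600
  SO₂ term: 0.0053·8.0^0.26·exp(0.059·92-0.5600) = 1.184
  Sd branch = 0.01025·Sd^0.27·e^(0.036·RH+0.049·T) = 1.512 μm/a
  sum: 1.184 + 1.512 → r_corr = 2.696 μm/a
carbon steel: f(T) = -0.054·(T−10) [T>10 °C] = -0.3780
  SO₂ term: 1.77·8.0^0.52·exp(0.02·92-0.3780) = 22.52
  Sd branch = 0.102·Sd^0.62·e^(0.033·RH+0.04·T) = 29.45 μm/a
  r_corr = 22.52 + 29.45 = 51.96 μm/a
Ordering by μm/a: carbon steel (52) > copper (2.7) > zinc (2.28)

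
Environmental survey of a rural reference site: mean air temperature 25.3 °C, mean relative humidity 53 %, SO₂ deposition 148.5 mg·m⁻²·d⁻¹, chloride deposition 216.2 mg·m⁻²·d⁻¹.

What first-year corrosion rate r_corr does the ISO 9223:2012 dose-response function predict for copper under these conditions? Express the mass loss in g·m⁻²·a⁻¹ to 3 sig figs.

r_corr = 10.3 g·m⁻²·a⁻¹

copper: T>10 °C ⇒ hinge -0.080·(25.3−10) = -1.2240
  Pd branch = 0.0053·Pd^0.26·e^(0.059·RH+f) = 0.1304 μm/a
  Sd branch = 0.01025·Sd^0.27·e^(0.036·RH+0.049·T) = 1.019 μm/a
  r_corr = 0.1304 + 1.019 = 1.149 μm/a
Convert to mass loss: 1.149 μm/a × 8.96 g/cm³ = 10.3 g·m⁻²·a⁻¹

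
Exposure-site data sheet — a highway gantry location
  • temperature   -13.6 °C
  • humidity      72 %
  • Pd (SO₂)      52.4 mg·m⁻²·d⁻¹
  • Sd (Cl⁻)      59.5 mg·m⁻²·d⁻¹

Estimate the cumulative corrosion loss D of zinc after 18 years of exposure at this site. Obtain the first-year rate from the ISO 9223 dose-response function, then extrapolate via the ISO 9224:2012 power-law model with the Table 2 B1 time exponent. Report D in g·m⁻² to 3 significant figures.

zinc: temperature factor f = +0.038·(-23.6) = -0.8968
  sulphur-dioxide contribution → 0.8241 μm/a
  chloride contribution → 0.1006 μm/a
  total first-year rate 0.9248 μm/a
Power-law: D(18) = r_corr · 18^0.813
  D(18) = 0.9248 × 18^0.813 = 0.9248 × 10.48 = 9.695 μm
  Mass loss = 9.695 μm × 7.14 g/cm³ = 69.22 g·m⁻²

D(18) = 69.2 g·m⁻²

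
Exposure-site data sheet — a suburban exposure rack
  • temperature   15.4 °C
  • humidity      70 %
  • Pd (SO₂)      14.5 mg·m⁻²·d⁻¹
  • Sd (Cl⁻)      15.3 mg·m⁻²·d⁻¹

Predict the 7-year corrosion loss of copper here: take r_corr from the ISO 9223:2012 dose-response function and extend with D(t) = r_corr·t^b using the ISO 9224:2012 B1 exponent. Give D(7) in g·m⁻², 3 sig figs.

D(7) = 32.6 g·m⁻²

copper: f(T) = -0.080·(T−10) [T>10 °C] = -0.4320
  Pd branch = 0.0053·Pd^0.26·e^(0.059·RH+f) = 0.4288 μm/a
  Cl⁻ term: 0.01025·15.3^0.27·exp(0.036·70+0.049·15.4) = 0.5659
  sum: 0.4288 + 0.5659 → r_corr = 0.9947 μm/a
ISO 9224: D(t) = r_corr · t^b with b = 0.667 (copper, B1)
  D(7) = 0.9947 × 7^0.667 = 0.9947 × 3.662 = 3.642 μm
  Mass loss = 3.642 μm × 8.96 g/cm³ = 32.63 g·m⁻²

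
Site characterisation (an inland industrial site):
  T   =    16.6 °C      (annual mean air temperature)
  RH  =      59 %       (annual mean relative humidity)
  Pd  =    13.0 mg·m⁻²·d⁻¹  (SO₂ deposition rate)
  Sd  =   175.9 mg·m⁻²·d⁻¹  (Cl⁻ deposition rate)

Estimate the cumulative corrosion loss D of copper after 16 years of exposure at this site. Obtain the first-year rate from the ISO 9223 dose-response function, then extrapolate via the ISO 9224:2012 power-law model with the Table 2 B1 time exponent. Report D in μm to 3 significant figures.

copper: f(T) = -0.080·(T−10) [T>10 °C] = -0.5280
  sulphur-dioxide contribution → 0.1979 μm/a
  chloride contribution → 0.781 μm/a
  ⇒ r_corr(copper) = 0.9789 μm/a
Power-law: D(16) = r_corr · 16^0.667
  D(16) = 0.9789 × 16^0.667 = 0.9789 × 6.355 = 6.221 μm

D(16) = 6.22 μm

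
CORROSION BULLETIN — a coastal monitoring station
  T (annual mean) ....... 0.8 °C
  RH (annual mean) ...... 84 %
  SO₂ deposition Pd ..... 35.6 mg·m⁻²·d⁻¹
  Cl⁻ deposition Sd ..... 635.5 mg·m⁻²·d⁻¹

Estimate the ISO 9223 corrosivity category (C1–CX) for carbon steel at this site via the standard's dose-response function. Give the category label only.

carbon steel: temperature factor f = +0.150·(-9.2) = -1.3800
  Pd branch = 1.77·Pd^0.52·e^(0.02·RH+f) = 15.31 μm/a
  Cl⁻ term: 0.102·635.5^0.62·exp(0.033·84+0.04·0.8) = 92.11
  sum: 15.31 + 92.11 → r_corr = 107.4 μm/a
ISO 9223 Table 2 (carbon steel): 80 < 107 ≤ 200 μm/a ⇒ C5

C5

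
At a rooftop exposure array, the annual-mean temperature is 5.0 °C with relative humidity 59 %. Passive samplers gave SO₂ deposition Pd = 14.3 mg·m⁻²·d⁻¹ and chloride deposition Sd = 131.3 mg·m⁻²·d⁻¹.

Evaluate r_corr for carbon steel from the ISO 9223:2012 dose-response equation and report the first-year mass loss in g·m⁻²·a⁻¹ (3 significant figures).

r_corr = 226 g·m⁻²·a⁻¹

carbon steel: temperature factor f = +0.150·(-5.0) = -0.7500
  sulphur-dioxide contribution → 10.85 μm/a
  chloride contribution → 17.96 μm/a
  total first-year rate 28.81 μm/a
Convert to mass loss: 28.81 μm/a × 7.85 g/cm³ = 226.2 g·m⁻²·a⁻¹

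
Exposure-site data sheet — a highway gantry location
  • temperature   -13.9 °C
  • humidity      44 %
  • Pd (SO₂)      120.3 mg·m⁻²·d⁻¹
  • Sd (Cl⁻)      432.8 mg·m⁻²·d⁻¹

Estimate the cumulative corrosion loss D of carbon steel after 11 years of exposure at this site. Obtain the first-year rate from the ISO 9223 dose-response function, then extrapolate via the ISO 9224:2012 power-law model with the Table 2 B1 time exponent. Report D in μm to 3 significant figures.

D(11) = 42.8 μm

carbon steel: temperature factor f = +0.150·(-23.9) = -3.5850
  SO₂ term: 1.77·120.3^0.52·exp(0.02·44-3.5850) = 1.429
  Sd branch = 0.102·Sd^0.62·e^(0.033·RH+0.04·T) = 10.77 μm/a
  r_corr = 1.429 + 10.77 = 12.2 μm/a
Long-term exponent b (ISO 9224 Table 2, B1) = 0.523
  D(11) = 12.2 × 11^0.523 = 12.2 × 3.505 = 42.75 μm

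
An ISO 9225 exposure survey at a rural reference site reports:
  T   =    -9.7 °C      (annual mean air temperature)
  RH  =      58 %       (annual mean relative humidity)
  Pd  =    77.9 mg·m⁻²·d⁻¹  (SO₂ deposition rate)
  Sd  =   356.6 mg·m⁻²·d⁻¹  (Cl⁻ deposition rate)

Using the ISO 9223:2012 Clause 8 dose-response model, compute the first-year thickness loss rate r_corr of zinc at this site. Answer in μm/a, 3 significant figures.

zinc: f(T) = +0.038·(T−10) [T≤10 °C] = -0.7486
  sulphur-dioxide contribution → 0.5977 μm/a
  chloride contribution → 0.3477 μm/a
  ⇒ r_corr(zinc) = 0.9454 μm/a

r_corr = 0.945 μm/a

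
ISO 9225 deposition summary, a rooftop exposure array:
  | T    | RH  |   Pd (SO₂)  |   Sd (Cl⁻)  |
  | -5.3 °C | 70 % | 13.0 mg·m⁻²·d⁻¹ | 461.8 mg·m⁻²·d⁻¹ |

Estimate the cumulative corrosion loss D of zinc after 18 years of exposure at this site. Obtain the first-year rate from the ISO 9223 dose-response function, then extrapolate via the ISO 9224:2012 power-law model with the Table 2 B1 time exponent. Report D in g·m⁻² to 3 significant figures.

zinc: f(T) = +0.038·(T−10) [T≤10 °C] = -0.5814
  Pd branch = 0.0129·Pd^0.44·e^(0.046·RH+f) = 0.558 μm/a
  Sd branch = 0.0175·Sd^0.57·e^(0.008·RH+0.085·T) = 0.6447 μm/a
  r_corr = 0.558 + 0.6447 = 1.203 μm/a
ISO 9224: D(t) = r_corr · t^b with b = 0.813 (zinc, B1)
  D(18) = 1.203 × 18^0.813 = 1.203 × 10.48 = 12.61 μm
  Mass loss = 12.61 μm × 7.14 g/cm³ = 90.03 g·m⁻²

D(18) = 90.0 g·m⁻²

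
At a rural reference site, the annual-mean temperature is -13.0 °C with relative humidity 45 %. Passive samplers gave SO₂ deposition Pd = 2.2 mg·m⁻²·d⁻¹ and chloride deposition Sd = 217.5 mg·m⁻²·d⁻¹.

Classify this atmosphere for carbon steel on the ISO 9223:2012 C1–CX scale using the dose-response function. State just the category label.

C2

carbon steel: T≤10 °C ⇒ hinge +0.150·(-13.0−10) = -3.4500
  Pd branch = 1.77·Pd^0.52·e^(0.02·RH+f) = 0.2082 μm/a
  Sd branch = 0.102·Sd^0.62·e^(0.033·RH+0.04·T) = 7.532 μm/a
  r_corr = 0.2082 + 7.532 = 7.74 μm/a
Category bounds: 1.3…25 μm/a bracket r_corr ⇒ C2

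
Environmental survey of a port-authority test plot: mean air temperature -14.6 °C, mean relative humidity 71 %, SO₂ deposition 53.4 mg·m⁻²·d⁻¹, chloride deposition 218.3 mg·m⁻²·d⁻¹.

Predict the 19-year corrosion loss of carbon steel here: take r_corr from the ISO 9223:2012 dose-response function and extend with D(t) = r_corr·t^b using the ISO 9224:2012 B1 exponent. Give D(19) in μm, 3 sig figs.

D(19) = 84.6 μm

carbon steel: temperature factor f = +0.150·(-24.6) = -3.6900
  SO₂ term: 1.77·53.4^0.52·exp(0.02·71-3.6900) = 1.447
  Cl⁻ term: 0.102·218.3^0.62·exp(0.033·71+0.04·-14.6) = 16.7
  r_corr = 1.447 + 16.7 = 18.15 μm/a
ISO 9224: D(t) = r_corr · t^b with b = 0.523 (carbon steel, B1)
  D(19) = 18.15 × 19^0.523 = 18.15 × 4.664 = 84.65 μm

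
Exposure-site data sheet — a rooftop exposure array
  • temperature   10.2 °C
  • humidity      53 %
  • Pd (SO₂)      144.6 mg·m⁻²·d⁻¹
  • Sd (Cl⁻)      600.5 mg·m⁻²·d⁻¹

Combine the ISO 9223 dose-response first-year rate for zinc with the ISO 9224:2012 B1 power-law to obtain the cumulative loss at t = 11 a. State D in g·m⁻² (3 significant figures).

D(11) = 188 g·m⁻²

zinc: temperature factor f = -0.071·(0.2) = -0.0142
  sulphur-dioxide contribution → 1.299 μm/a
  chloride contribution → 2.44 μm/a
  total first-year rate 3.74 μm/a
Power-law: D(11) = r_corr · 11^0.813
  D(11) = 3.74 × 11^0.813 = 3.74 × 7.025 = 26.27 μm
  Mass loss = 26.27 μm × 7.14 g/cm³ = 187.6 g·m⁻²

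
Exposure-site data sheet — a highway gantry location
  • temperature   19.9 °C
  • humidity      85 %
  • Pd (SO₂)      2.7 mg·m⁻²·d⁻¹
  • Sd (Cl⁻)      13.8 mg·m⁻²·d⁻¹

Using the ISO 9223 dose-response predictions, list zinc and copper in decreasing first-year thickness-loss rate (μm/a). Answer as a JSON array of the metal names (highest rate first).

zinc: T>10 °C ⇒ hinge -0.071·(19.9−10) = -0.7029
  SO₂ term: 0.0129·2.7^0.44·exp(0.046·85-0.7029) = 0.4934
  Sd branch = 0.0175·Sd^0.57·e^(0.008·RH+0.085·T) = 0.8369 μm/a
  sum: 0.4934 + 0.8369 → r_corr = 1.33 μm/a
copper: T>10 °C ⇒ hinge -0.080·(19.9−10) = -0.7920
  SO₂ term: 0.0053·2.7^0.26·exp(0.059·85-0.7920) = 0.4682
  Cl⁻ term: 0.01025·13.8^0.27·exp(0.036·85+0.049·19.9) = 1.177
  r_corr = 0.4682 + 1.177 = 1.646 μm/a
Ordering by μm/a: copper (1.65) > zinc (1.33)

["copper", "zinc"]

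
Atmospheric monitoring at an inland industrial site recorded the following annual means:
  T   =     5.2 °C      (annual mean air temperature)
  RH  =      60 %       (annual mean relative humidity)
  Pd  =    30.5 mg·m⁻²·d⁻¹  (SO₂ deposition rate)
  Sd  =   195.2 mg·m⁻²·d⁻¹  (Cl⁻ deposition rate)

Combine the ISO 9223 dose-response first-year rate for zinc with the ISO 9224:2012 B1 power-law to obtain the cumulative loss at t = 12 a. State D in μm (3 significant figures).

D(12) = 12.5 μm

zinc: temperature factor f = +0.038·(-4.8) = -0.1824
  Pd branch = 0.0129·Pd^0.44·e^(0.046·RH+f) = 0.764 μm/a
  Sd branch = 0.0175·Sd^0.57·e^(0.008·RH+0.085·T) = 0.8893 μm/a
  r_corr = 0.764 + 0.8893 = 1.653 μm/a
Power-law: D(12) = r_corr · 12^0.813
  D(12) = 1.653 × 12^0.813 = 1.653 × 7.54 = 12.47 μm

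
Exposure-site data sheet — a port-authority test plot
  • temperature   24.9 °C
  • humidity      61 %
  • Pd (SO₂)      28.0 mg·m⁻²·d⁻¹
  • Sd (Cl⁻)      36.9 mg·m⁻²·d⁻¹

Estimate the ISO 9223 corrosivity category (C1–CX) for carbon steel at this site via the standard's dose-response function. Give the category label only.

carbon steel: temperature factor f = -0.054·(14.9) = -0.8046
  SO₂ term: 1.77·28.0^0.52·exp(0.02·61-0.8046) = 15.17
  Cl⁻ term: 0.102·36.9^0.62·exp(0.033·61+0.04·24.9) = 19.36
  r_corr = 15.17 + 19.36 = 34.53 μm/a
ISO 9223 Table 2 (carbon steel): 25 < 34.5 ≤ 50 μm/a ⇒ C3

C3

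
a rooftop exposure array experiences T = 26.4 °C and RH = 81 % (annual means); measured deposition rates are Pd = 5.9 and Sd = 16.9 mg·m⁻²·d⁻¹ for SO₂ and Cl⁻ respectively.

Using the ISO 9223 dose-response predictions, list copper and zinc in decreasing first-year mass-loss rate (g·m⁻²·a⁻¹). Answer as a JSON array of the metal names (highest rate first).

copper: f(T) = -0.080·(T−10) [T>10 °C] = -1.3120
  sulphur-dioxide contribution → 0.2694 μm/a
  chloride contribution → 1.481 μm/a
  total first-year rate 1.75 μm/a
  mass loss = 1.75 μm/a × 8.96 g/cm³ = 15.68 g·m⁻²·a⁻¹
zinc: T>10 °C ⇒ hinge -0.071·(26.4−10) = -1.1644
  sulphur-dioxide contribution → 0.365 μm/a
  chloride contribution → 1.581 μm/a
  total first-year rate 1.946 μm/a
  mass loss = 1.946 μm/a × 7.14 g/cm³ = 13.89 g·m⁻²·a⁻¹
Ordering by g·m⁻²·a⁻¹: copper (15.7) > zinc (13.9)

["copper", "zinc"]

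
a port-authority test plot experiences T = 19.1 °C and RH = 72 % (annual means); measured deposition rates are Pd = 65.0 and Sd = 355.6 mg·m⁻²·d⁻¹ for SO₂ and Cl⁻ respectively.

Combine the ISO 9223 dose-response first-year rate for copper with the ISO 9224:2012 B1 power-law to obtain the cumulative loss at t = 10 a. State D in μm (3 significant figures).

copper: f(T) = -0.080·(T−10) [T>10 °C] = -0.7280
  sulphur-dioxide contribution → 0.5301 μm/a
  chloride contribution → 1.705 μm/a
  ⇒ r_corr(copper) = 2.235 μm/a
Power-law: D(10) = r_corr · 10^0.667
  D(10) = 2.235 × 10^0.667 = 2.235 × 4.645 = 10.38 μm

D(10) = 10.4 μm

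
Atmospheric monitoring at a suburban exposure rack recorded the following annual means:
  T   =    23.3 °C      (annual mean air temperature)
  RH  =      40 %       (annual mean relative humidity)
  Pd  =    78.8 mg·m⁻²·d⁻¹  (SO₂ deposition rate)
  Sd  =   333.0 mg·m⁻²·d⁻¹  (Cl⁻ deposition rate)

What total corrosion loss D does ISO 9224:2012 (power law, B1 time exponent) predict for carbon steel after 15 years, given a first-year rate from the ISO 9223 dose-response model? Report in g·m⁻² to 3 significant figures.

D(15) = 1.75e+03 g·m⁻²

carbon steel: f(T) = -0.054·(T−10) [T>10 °C] = -0.7182
  sulphur-dioxide contribution → 18.61 μm/a
  chloride contribution → 35.53 μm/a
  total first-year rate 54.13 μm/a
Long-term exponent b (ISO 9224 Table 2, B1) = 0.523
  D(15) = 54.13 × 15^0.523 = 54.13 × 4.122 = 223.1 μm
  Mass loss = 223.1 μm × 7.85 g/cm³ = 1752 g·m⁻²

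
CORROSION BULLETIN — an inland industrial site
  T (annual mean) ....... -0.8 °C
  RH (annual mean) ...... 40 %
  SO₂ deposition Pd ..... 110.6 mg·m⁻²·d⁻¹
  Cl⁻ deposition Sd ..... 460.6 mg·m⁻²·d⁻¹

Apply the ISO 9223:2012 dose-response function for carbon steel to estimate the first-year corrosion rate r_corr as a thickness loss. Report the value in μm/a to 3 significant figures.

carbon steel: T≤10 °C ⇒ hinge +0.150·(-0.8−10) = -1.6200
  Pd branch = 1.77·Pd^0.52·e^(0.02·RH+f) = 9.008 μm/a
  Sd branch = 0.102·Sd^0.62·e^(0.033·RH+0.04·T) = 16.57 μm/a
  r_corr = 9.008 + 16.57 = 25.57 μm/a

r_corr = 25.6 μm/a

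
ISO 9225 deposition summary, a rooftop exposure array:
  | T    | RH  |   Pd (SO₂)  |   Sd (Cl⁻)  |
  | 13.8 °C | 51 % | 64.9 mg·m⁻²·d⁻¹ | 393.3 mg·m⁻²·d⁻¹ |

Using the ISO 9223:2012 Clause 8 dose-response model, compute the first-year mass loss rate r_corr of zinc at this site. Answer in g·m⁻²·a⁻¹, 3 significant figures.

zinc: temperature factor f = -0.071·(3.8) = -0.2698
  SO₂ term: 0.0129·64.9^0.44·exp(0.046·51-0.2698) = 0.6451
  Cl⁻ term: 0.0175·393.3^0.57·exp(0.008·51+0.085·13.8) = 2.562
  sum: 0.6451 + 2.562 → r_corr = 3.208 μm/a
Convert to mass loss: 3.208 μm/a × 7.14 g/cm³ = 22.9 g·m⁻²·a⁻¹

r_corr = 22.9 g·m⁻²·a⁻¹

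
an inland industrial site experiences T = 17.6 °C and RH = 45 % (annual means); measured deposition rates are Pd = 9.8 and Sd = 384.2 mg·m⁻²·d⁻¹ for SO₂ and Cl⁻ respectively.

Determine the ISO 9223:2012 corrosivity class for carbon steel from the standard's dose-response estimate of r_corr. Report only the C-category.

C3

carbon steel: f(T) = -0.054·(T−10) [T>10 °C] = -0.4104
  SO₂ term: 1.77·9.8^0.52·exp(0.02·45-0.4104) = 9.463
  Cl⁻ term: 0.102·384.2^0.62·exp(0.033·45+0.04·17.6) = 36.45
  sum: 9.463 + 36.45 → r_corr = 45.91 μm/a
45.9 μm/a falls in (25, 50] for carbon steel → category C3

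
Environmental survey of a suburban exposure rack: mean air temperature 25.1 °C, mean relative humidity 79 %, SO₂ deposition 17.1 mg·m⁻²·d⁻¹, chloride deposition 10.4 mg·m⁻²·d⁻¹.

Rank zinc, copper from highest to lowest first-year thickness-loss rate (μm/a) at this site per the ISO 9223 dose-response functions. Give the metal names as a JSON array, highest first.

zinc: T>10 °C ⇒ hinge -0.071·(25.1−10) = -1.0721
  Pd branch = 0.0129·Pd^0.44·e^(0.046·RH+f) = 0.5831 μm/a
  Cl⁻ term: 0.0175·10.4^0.57·exp(0.008·79+0.085·25.1) = 1.056
  r_corr = 0.5831 + 1.056 = 1.639 μm/a
copper: temperature factor f = -0.080·(15.1) = -1.2080
  Pd branch = 0.0053·Pd^0.26·e^(0.059·RH+f) = 0.3503 μm/a
  Sd branch = 0.01025·Sd^0.27·e^(0.036·RH+0.049·T) = 1.134 μm/a
  sum: 0.3503 + 1.134 → r_corr = 1.484 μm/a
Ordering by μm/a: zinc (1.64) > copper (1.48)

["zinc", "copper"]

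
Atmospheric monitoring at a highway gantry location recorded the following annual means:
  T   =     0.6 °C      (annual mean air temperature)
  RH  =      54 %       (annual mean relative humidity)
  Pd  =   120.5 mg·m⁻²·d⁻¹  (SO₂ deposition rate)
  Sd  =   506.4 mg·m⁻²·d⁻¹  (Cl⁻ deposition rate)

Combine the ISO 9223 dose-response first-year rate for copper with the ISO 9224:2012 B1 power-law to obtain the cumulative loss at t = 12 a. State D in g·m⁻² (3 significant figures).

D(12) = 25.0 g·m⁻²

copper: temperature factor f = +0.126·(-9.4) = -1.1844
  sulphur-dioxide contribution → 0.1363 μm/a
  chloride contribution → 0.3963 μm/a
  ⇒ r_corr(copper) = 0.5326 μm/a
Power-law: D(12) = r_corr · 12^0.667
  D(12) = 0.5326 × 12^0.667 = 0.5326 × 5.246 = 2.794 μm
  Mass loss = 2.794 μm × 8.96 g/cm³ = 25.03 g·m⁻²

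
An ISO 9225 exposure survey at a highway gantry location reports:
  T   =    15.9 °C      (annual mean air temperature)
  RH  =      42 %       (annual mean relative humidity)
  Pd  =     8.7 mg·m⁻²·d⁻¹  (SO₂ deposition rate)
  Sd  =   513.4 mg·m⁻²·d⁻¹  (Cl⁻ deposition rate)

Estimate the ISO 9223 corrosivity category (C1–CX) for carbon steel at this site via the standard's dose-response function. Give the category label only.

C3

carbon steel: temperature factor f = -0.054·(5.9) = -0.3186
  SO₂ term: 1.77·8.7^0.52·exp(0.02·42-0.3186) = 9.183
  Cl⁻ term: 0.102·513.4^0.62·exp(0.033·42+0.04·15.9) = 36.92
  r_corr = 9.183 + 36.92 = 46.1 μm/a
Category bounds: 25…50 μm/a bracket r_corr ⇒ C3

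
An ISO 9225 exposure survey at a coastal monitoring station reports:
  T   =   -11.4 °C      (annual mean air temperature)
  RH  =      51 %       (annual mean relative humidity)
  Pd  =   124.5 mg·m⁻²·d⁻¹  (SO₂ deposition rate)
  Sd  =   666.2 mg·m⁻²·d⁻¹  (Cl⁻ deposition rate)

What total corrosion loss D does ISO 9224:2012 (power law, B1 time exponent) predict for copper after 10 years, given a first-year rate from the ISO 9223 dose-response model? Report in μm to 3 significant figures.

copper: temperature factor f = +0.126·(-21.4) = -2.6964
  SO₂ term: 0.0053·124.5^0.26·exp(0.059·51-2.6964) = 0.0254
  Cl⁻ term: 0.01025·666.2^0.27·exp(0.036·51+0.049·-11.4) = 0.2127
  r_corr = 0.0254 + 0.2127 = 0.2381 μm/a
ISO 9224: D(t) = r_corr · t^b with b = 0.667 (copper, B1)
  D(10) = 0.2381 × 10^0.667 = 0.2381 × 4.645 = 1.106 μm

D(10) = 1.11 μm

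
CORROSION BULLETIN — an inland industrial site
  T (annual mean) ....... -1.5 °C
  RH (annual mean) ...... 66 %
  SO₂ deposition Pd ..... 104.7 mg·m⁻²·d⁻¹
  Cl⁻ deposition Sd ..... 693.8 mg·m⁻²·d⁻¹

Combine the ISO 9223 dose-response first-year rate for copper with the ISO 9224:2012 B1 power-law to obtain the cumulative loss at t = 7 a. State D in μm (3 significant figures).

D(7) = 2.95 μm

copper: f(T) = +0.126·(T−10) [T≤10 °C] = -1.4490
  Pd branch = 0.0053·Pd^0.26·e^(0.059·RH+f) = 0.2048 μm/a
  Cl⁻ term: 0.01025·693.8^0.27·exp(0.036·66+0.049·-1.5) = 0.5995
  r_corr = 0.2048 + 0.5995 = 0.8043 μm/a
Power-law: D(7) = r_corr · 7^0.667
  D(7) = 0.8043 × 7^0.667 = 0.8043 × 3.662 = 2.945 μm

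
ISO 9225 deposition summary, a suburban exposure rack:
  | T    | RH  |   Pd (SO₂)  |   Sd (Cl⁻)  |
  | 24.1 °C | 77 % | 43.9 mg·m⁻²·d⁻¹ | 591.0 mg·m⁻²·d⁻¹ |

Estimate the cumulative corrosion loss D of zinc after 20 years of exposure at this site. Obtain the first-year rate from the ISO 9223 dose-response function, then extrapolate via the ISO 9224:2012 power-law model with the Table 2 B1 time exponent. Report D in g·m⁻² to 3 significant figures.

zinc: temperature factor f = -0.071·(14.1) = -1.0011
  Pd branch = 0.0129·Pd^0.44·e^(0.046·RH+f) = 0.8645 μm/a
  Cl⁻ term: 0.0175·591.0^0.57·exp(0.008·77+0.085·24.1) = 9.55
  sum: 0.8645 + 9.55 → r_corr = 10.41 μm/a
Long-term exponent b (ISO 9224 Table 2, B1) = 0.813
  D(20) = 10.41 × 20^0.813 = 10.41 × 11.42 = 119 μm
  Mass loss = 119 μm × 7.14 g/cm³ = 849.4 g·m⁻²

D(20) = 849 g·m⁻²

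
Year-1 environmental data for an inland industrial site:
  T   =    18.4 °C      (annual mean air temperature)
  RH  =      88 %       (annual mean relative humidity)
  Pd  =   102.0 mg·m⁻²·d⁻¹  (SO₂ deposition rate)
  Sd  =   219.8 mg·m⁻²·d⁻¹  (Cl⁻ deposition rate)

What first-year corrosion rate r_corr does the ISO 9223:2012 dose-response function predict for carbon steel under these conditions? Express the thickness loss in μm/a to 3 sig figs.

carbon steel: T>10 °C ⇒ hinge -0.054·(18.4−10) = -0.4536
  SO₂ term: 1.77·102.0^0.52·exp(0.02·88-0.4536) = 72.41
  Sd branch = 0.102·Sd^0.62·e^(0.033·RH+0.04·T) = 110 μm/a
  sum: 72.41 + 110 → r_corr = 182.4 μm/a

r_corr = 182 μm/a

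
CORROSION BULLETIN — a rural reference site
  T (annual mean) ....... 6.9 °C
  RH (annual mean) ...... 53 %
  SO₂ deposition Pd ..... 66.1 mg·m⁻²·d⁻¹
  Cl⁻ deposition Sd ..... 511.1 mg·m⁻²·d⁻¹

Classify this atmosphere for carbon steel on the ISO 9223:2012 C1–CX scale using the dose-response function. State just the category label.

carbon steel: T≤10 °C ⇒ hinge +0.150·(6.9−10) = -0.4650
  Pd branch = 1.77·Pd^0.52·e^(0.02·RH+f) = 28.37 μm/a
  Cl⁻ term: 0.102·511.1^0.62·exp(0.033·53+0.04·6.9) = 36.92
  sum: 28.37 + 36.92 → r_corr = 65.3 μm/a
Category bounds: 50…80 μm/a bracket r_corr ⇒ C4

C4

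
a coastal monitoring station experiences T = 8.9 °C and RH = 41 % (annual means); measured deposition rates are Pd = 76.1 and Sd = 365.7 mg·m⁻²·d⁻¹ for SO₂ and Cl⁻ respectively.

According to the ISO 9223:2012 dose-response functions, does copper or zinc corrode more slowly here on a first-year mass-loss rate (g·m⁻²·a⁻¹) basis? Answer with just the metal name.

copper: temperature factor f = +0.126·(-1.1) = -0.1386
  Pd branch = 0.0053·Pd^0.26·e^(0.059·RH+f) = 0.1599 μm/a
  Cl⁻ term: 0.01025·365.7^0.27·exp(0.036·41+0.049·8.9) = 0.3413
  sum: 0.1599 + 0.3413 → r_corr = 0.5012 μm/a
  mass loss = 0.5012 μm/a × 8.96 g/cm³ = 4.491 g·m⁻²·a⁻¹
zinc: T≤10 °C ⇒ hinge +0.038·(8.9−10) = -0.0418
  SO₂ term: 0.0129·76.1^0.44·exp(0.046·41-0.0418) = 0.5487
  Cl⁻ term: 0.0175·365.7^0.57·exp(0.008·41+0.085·8.9) = 1.496
  sum: 0.5487 + 1.496 → r_corr = 2.045 μm/a
  mass loss = 2.045 μm/a × 7.14 g/cm³ = 14.6 g·m⁻²·a⁻¹
Ordering by g·m⁻²·a⁻¹: zinc (14.6) > copper (4.49)

copper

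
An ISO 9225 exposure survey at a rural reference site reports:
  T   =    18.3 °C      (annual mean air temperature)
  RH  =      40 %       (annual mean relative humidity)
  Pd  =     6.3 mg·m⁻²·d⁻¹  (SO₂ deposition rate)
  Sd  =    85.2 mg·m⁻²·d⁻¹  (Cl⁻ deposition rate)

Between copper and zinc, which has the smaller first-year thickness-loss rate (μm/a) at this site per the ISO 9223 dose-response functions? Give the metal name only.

copper

copper: f(T) = -0.080·(T−10) [T>10 °C] = -0.6640
  Pd branch = 0.0053·Pd^0.26·e^(0.059·RH+f) = 0.04663 μm/a
  Sd branch = 0.01025·Sd^0.27·e^(0.036·RH+0.049·T) = 0.3522 μm/a
  r_corr = 0.04663 + 0.3522 = 0.3988 μm/a
zinc: T>10 °C ⇒ hinge -0.071·(18.3−10) = -0.5893
  Pd branch = 0.0129·Pd^0.44·e^(0.046·RH+f) = 0.1013 μm/a
  Cl⁻ term: 0.0175·85.2^0.57·exp(0.008·40+0.085·18.3) = 1.438
  r_corr = 0.1013 + 1.438 = 1.54 μm/a
Ordering by μm/a: zinc (1.54) > copper (0.399)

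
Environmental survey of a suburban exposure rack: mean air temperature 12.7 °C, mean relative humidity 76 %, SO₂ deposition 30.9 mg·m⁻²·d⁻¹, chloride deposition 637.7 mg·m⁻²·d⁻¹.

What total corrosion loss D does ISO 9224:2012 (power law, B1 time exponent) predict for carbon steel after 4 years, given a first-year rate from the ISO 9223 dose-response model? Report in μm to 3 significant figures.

carbon steel: f(T) = -0.054·(T−10) [T>10 °C] = -0.1458
  Pd branch = 1.77·Pd^0.52·e^(0.02·RH+f) = 41.64 μm/a
  Cl⁻ term: 0.102·637.7^0.62·exp(0.033·76+0.04·12.7) = 114.1
  sum: 41.64 + 114.1 → r_corr = 155.7 μm/a
Long-term exponent b (ISO 9224 Table 2, B1) = 0.523
  D(4) = 155.7 × 4^0.523 = 155.7 × 2.065 = 321.6 μm

D(4) = 322 μm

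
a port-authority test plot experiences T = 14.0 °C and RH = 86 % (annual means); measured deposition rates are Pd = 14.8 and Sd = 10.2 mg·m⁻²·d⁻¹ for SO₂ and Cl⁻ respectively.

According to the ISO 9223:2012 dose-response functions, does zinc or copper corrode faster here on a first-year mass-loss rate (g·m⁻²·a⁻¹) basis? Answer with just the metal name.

copper

zinc: T>10 °C ⇒ hinge -0.071·(14.0−10) = -0.2840
  Pd branch = 0.0129·Pd^0.44·e^(0.046·RH+f) = 1.66 μm/a
  Sd branch = 0.0175·Sd^0.57·e^(0.008·RH+0.085·T) = 0.4301 μm/a
  sum: 1.66 + 0.4301 → r_corr = 2.091 μm/a
  mass loss = 2.091 μm/a × 7.14 g/cm³ = 14.93 g·m⁻²·a⁻¹
copper: T>10 °C ⇒ hinge -0.080·(14.0−10) = -0.3200
  Pd branch = 0.0053·Pd^0.26·e^(0.059·RH+f) = 1.239 μm/a
  Sd branch = 0.01025·Sd^0.27·e^(0.036·RH+0.049·T) = 0.8425 μm/a
  sum: 1.239 + 0.8425 → r_corr = 2.082 μm/a
  mass loss = 2.082 μm/a × 8.96 g/cm³ = 18.65 g·m⁻²·a⁻¹
Ordering by g·m⁻²·a⁻¹: copper (18.7) > zinc (14.9)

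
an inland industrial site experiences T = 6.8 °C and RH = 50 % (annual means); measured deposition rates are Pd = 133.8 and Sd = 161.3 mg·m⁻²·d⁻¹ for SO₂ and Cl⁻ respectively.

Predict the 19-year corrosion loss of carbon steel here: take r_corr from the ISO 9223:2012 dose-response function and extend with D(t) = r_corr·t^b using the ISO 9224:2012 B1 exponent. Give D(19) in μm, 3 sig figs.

D(19) = 253 μm

carbon steel: T≤10 °C ⇒ hinge +0.150·(6.8−10) = -0.4800
  sulphur-dioxide contribution → 37.98 μm/a
  chloride contribution → 16.29 μm/a
  ⇒ r_corr(carbon steel) = 54.28 μm/a
ISO 9224: D(t) = r_corr · t^b with b = 0.523 (carbon steel, B1)
  D(19) = 54.28 × 19^0.523 = 54.28 × 4.664 = 253.2 μm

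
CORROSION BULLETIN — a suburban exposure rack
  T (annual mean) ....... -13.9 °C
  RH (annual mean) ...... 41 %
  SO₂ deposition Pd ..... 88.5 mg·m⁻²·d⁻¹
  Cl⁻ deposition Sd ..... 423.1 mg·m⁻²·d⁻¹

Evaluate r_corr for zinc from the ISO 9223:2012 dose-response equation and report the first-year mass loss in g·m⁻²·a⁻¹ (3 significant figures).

zinc: temperature factor f = +0.038·(-23.9) = -0.9082
  sulphur-dioxide contribution → 0.2465 μm/a
  chloride contribution → 0.2341 μm/a
  total first-year rate 0.4807 μm/a
Convert to mass loss: 0.4807 μm/a × 7.14 g/cm³ = 3.432 g·m⁻²·a⁻¹

r_corr = 3.43 g·m⁻²·a⁻¹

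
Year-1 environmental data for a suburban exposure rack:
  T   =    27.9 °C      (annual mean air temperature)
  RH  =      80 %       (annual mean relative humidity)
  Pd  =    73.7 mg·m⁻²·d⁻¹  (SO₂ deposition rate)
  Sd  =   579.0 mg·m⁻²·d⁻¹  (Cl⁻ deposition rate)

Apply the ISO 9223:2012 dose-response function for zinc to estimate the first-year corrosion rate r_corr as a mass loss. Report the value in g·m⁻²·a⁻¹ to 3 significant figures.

r_corr = 102 g·m⁻²·a⁻¹

zinc: f(T) = -0.071·(T−10) [T>10 °C] = -1.2709
  Pd branch = 0.0129·Pd^0.44·e^(0.046·RH+f) = 0.9518 μm/a
  Cl⁻ term: 0.0175·579.0^0.57·exp(0.008·80+0.085·27.9) = 13.35
  sum: 0.9518 + 13.35 → r_corr = 14.31 μm/a
Convert to mass loss: 14.31 μm/a × 7.14 g/cm³ = 102.2 g·m⁻²·a⁻¹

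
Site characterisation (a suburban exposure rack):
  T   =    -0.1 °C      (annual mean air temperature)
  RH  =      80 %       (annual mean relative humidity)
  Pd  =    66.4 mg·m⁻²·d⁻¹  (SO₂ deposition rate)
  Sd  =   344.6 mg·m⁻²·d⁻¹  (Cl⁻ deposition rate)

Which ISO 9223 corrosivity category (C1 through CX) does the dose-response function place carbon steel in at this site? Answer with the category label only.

C4

carbon steel: f(T) = +0.150·(T−10) [T≤10 °C] = -1.5150
  SO₂ term: 1.77·66.4^0.52·exp(0.02·80-1.5150) = 17.08
  Cl⁻ term: 0.102·344.6^0.62·exp(0.033·80+0.04·-0.1) = 53.28
  sum: 17.08 + 53.28 → r_corr = 70.35 μm/a
ISO 9223 Table 2 (carbon steel): 50 < 70.4 ≤ 80 μm/a ⇒ C4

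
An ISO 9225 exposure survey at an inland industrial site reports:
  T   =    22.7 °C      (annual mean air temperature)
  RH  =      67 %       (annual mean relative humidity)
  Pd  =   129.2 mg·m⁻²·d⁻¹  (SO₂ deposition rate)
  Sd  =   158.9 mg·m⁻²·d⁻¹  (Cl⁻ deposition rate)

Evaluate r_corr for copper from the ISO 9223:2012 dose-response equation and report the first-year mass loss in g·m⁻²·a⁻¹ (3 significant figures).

r_corr = 15.4 g·m⁻²·a⁻¹

copper: T>10 °C ⇒ hinge -0.080·(22.7−10) = -1.0160
  sulphur-dioxide contribution → 0.3538 μm/a
  chloride contribution → 1.367 μm/a
  ⇒ r_corr(copper) = 1.72 μm/a
Convert to mass loss: 1.72 μm/a × 8.96 g/cm³ = 15.41 g·m⁻²·a⁻¹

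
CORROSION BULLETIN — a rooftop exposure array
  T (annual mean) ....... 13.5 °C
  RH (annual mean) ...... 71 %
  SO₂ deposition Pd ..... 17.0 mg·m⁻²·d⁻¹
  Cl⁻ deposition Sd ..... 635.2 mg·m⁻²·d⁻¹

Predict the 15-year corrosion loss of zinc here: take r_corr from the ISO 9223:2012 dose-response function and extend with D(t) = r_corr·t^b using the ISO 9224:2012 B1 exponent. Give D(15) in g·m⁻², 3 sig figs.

D(15) = 308 g·m⁻²

zinc: T>10 °C ⇒ hinge -0.071·(13.5−10) = -0.2485
  Pd branch = 0.0129·Pd^0.44·e^(0.046·RH+f) = 0.9172 μm/a
  Cl⁻ term: 0.0175·635.2^0.57·exp(0.008·71+0.085·13.5) = 3.852
  sum: 0.9172 + 3.852 → r_corr = 4.77 μm/a
Power-law: D(15) = r_corr · 15^0.813
  D(15) = 4.77 × 15^0.813 = 4.77 × 9.04 = 43.12 μm
  Mass loss = 43.12 μm × 7.14 g/cm³ = 307.9 g·m⁻²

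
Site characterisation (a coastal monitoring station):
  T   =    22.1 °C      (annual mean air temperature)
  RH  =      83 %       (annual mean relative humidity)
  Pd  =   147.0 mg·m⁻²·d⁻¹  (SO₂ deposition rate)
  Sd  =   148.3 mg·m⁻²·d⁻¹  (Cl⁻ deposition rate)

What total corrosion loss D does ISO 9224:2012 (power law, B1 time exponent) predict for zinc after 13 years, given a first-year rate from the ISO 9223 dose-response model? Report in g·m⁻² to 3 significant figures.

zinc: T>10 °C ⇒ hinge -0.071·(22.1−10) = -0.8591
  sulphur-dioxide contribution → 2.235 μm/a
  chloride contribution → 3.844 μm/a
  ⇒ r_corr(zinc) = 6.079 μm/a
Power-law: D(13) = r_corr · 13^0.813
  D(13) = 6.079 × 13^0.813 = 6.079 × 8.047 = 48.92 μm
  Mass loss = 48.92 μm × 7.14 g/cm³ = 349.3 g·m⁻²

D(13) = 349 g·m⁻²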